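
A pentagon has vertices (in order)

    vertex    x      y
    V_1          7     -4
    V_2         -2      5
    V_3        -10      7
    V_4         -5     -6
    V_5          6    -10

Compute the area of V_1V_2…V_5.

145

Apply the shoelace (surveyor's) formula: 2A = Σ (x_i·y_{i+1} − x_{i+1}·y_i), indices taken mod 5.
Cross-terms: 27, 36, 95, 86, 46  ⇒  Σ = 290
Area = |Σ|/2 = 145.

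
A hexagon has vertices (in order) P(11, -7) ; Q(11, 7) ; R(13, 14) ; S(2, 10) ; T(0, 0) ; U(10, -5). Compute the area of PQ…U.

Cross-terms: 154, 63, 102, 0, 0, -15  ⇒  Σ = 304
Area = |Σ|/2 = 152.

152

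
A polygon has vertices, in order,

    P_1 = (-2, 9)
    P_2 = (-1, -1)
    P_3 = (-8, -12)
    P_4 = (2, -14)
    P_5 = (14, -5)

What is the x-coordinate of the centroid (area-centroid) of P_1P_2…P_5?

387/151

Apply the surveyor's formula. First the cross-terms c_i = x_i·y_{i+1} − x_{i+1}·y_i:
  11, 4, 136, 186, 116  ⇒  2A = 453, A = 226.5.
Then Σ (x_i + x_{i+1})·c_i = 3483, so x̄ = 3483 / (6·226.5) = 387/151.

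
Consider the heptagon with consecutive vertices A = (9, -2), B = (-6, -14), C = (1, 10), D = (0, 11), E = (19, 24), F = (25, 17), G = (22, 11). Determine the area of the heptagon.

Apply the shoelace (surveyor's) formula: 2A = Σ (x_i·y_{i+1} − x_{i+1}·y_i), indices taken mod 7.
Σ = (-138) + (-46) + (11) + (-209) + (-277) + (-99) + (-143) = -901
Area = |Σ|/2 = 450.5.

450.5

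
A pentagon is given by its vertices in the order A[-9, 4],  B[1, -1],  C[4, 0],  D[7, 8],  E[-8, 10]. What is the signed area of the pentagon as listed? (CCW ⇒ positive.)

Apply the surveyor's formula: 2A = Σ (x_i·y_{i+1} − x_{i+1}·y_i), indices taken mod 5.
Σ = (5) + (4) + (32) + (134) + (58) = 233
Signed area = Σ/2 = 116.5 (positive ⇒ counter-clockwise traversal).

116.5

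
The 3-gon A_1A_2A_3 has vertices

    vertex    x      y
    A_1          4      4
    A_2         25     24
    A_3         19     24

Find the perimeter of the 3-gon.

60

|A_1A_2| = √((21)² + (20)²) = √841 = 29
|A_2A_3| = √((-6)² + (0)²) = √36 = 6
|A_3A_1| = √((-15)² + (-20)²) = √625 = 25
Perimeter = 29 + 6 + 25 = 60.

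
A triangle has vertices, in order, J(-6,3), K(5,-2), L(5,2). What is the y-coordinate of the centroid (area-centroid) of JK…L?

1

Apply the shoelace (surveyor's) formula. First the cross-terms c_i = x_i·y_{i+1} − x_{i+1}·y_i:
  -3, 20, 27  ⇒  2A = 44, A = 22.
Then Σ (y_i + y_{i+1})·c_i = 132, so ȳ = 132 / (6·22) = 1.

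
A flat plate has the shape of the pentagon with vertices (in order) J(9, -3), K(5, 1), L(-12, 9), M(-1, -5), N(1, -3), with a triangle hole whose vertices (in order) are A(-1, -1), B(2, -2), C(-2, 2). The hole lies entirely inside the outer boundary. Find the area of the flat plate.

Outer boundary:
Cross-terms: 24, 57, 69, 8, 24  ⇒  Σ = 182
Area = |Σ|/2 = 91.
Hole:
Σ = (4) + (0) + (4) = 8
Area = |Σ|/2 = 4.
Net area = 91 − 4 = 87.

87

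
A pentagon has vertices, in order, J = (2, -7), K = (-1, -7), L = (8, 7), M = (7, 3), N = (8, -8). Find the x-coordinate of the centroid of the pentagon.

Apply the shoelace (surveyor's) formula. First the cross-terms c_i = x_i·y_{i+1} − x_{i+1}·y_i:
  -21, 49, -25, -80, -40  ⇒  2A = -117, A = -58.5.
Then Σ (x_i + x_{i+1})·c_i = -1653, so x̄ = -1653 / (6·(-58.5)) = 551/117.

551/117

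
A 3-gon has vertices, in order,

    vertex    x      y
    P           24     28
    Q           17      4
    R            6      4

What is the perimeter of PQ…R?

|PQ| = √((-7)² + (-24)²) = √625 = 25
|QR| = √((-11)² + (0)²) = √121 = 11
|RP| = √((18)² + (24)²) = √900 = 30
Perimeter = 25 + 11 + 30 = 66.

66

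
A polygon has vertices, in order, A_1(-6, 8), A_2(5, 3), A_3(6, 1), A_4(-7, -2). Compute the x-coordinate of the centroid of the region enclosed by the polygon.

-67/36

Apply Gauss's area formula. First the cross-terms c_i = x_i·y_{i+1} − x_{i+1}·y_i:
  -58, -13, -5, -68  ⇒  2A = -144, A = -72.
Then Σ (x_i + x_{i+1})·c_i = 804, so x̄ = 804 / (6·(-72)) = -67/36.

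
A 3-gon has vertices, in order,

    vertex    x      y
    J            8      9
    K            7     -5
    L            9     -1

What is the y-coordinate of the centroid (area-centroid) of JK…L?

1

Apply the shoelace formula. First the cross-terms c_i = x_i·y_{i+1} − x_{i+1}·y_i:
  -103, 38, 89  ⇒  2A = 24, A = 12.
Then Σ (y_i + y_{i+1})·c_i = 72, so ȳ = 72 / (6·12) = 1.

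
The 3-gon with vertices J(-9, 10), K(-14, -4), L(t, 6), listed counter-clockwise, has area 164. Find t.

The doubled signed area Σ (x_i y_{i+1} − x_{i+1} y_i) is linear in t.
With t=0 it equals 146; the coefficient of t is 14 (from the two edges through L).
So 14·t + 146 = 2·164 = 328 ⇒ t = 13.

13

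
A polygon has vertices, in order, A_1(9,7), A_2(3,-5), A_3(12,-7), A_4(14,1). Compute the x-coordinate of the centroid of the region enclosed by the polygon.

Apply the shoelace formula. First the cross-terms c_i = x_i·y_{i+1} − x_{i+1}·y_i:
  -66, 39, 110, 89  ⇒  2A = 172, A = 86.
Then Σ (x_i + x_{i+1})·c_i = 4700, so x̄ = 4700 / (6·86) = 1175/129.

1175/129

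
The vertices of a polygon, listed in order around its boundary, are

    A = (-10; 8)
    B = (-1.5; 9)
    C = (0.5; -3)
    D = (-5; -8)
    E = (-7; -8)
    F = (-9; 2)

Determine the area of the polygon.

125.5

Apply the shoelace (surveyor's) formula: 2A = Σ (x_i·y_{i+1} − x_{i+1}·y_i), indices taken mod 6.
Cross-terms: -78, 0, -19, -16, -86, -52  ⇒  Σ = -251
Area = |Σ|/2 = 125.5.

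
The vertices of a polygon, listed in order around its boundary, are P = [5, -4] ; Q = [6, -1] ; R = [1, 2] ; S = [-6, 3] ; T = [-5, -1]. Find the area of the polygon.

46.5

Apply the shoelace (surveyor's) formula: 2A = Σ (x_i·y_{i+1} − x_{i+1}·y_i), indices taken mod 5.
Σ = (19) + (13) + (15) + (21) + (25) = 93
Area = |Σ|/2 = 46.5.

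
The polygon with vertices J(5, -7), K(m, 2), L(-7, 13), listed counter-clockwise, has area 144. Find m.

14

Write out the shoelace sum; only the two edges meeting at K involve m:
2·Area = [(5·2 − m·(-7)) + (m·13 − (-7)·2)] + -16
       = 20·m + 8 = 288
⇒ m = 14.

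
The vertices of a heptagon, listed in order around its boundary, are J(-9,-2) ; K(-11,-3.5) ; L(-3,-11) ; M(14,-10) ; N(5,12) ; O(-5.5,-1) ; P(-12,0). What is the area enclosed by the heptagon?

Apply Gauss's area formula: 2A = Σ (x_i·y_{i+1} − x_{i+1}·y_i), indices taken mod 7.
J→K: (-9)(-3.5) − (-11)(-2) = 9.5
K→L: (-11)(-11) − (-3)(-3.5) = 110.5
L→M: (-3)(-10) − (14)(-11) = 184
M→N: (14)(12) − (5)(-10) = 218
N→O: (5)(-1) − (-5.5)(12) = 61
O→P: (-5.5)(0) − (-12)(-1) = -12
P→J: (-12)(-2) − (-9)(0) = 24
Σ = 595
Area = |Σ|/2 = 297.5.

297.5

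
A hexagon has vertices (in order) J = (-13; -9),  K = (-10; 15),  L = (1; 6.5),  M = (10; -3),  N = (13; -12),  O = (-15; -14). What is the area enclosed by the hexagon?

Apply the surveyor's formula: 2A = Σ (x_i·y_{i+1} − x_{i+1}·y_i), indices taken mod 6.
Σ = (-285) + (-80) + (-68) + (-81) + (-362) + (-47) = -923
Area = |Σ|/2 = 461.5.

461.5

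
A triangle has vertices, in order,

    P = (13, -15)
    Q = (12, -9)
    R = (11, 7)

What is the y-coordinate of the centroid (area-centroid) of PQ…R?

-17/3

Apply the shoelace formula. First the cross-terms c_i = x_i·y_{i+1} − x_{i+1}·y_i:
  63, 183, -256  ⇒  2A = -10, A = -5.
Then Σ (y_i + y_{i+1})·c_i = 170, so ȳ = 170 / (6·(-5)) = -17/3.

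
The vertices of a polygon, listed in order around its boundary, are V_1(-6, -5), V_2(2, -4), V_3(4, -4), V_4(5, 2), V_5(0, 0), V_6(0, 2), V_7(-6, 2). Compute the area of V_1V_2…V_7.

62

Σ = (34) + (8) + (28) + (0) + (0) + (12) + (42) = 124
Area = |Σ|/2 = 62.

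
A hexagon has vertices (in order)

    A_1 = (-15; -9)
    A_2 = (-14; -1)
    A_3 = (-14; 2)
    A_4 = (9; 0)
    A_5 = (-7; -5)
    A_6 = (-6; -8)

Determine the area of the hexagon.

Apply the surveyor's formula: 2A = Σ (x_i·y_{i+1} − x_{i+1}·y_i), indices taken mod 6.
Σ = (-111) + (-42) + (-18) + (-45) + (26) + (-66) = -256
Area = |Σ|/2 = 128.

128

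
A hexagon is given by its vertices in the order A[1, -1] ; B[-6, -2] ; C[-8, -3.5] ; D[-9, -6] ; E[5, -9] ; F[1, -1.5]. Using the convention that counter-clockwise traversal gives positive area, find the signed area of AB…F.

63.25

Apply the shoelace formula: 2A = Σ (x_i·y_{i+1} − x_{i+1}·y_i), indices taken mod 6.
Σ = (-8) + (5) + (16.5) + (111) + (1.5) + (0.5) = 126.5
Signed area = Σ/2 = 63.25 (positive ⇒ counter-clockwise traversal).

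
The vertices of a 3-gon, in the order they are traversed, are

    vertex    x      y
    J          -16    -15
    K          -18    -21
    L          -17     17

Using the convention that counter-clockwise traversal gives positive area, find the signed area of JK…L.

-35

J→K: (-16)(-21) − (-18)(-15) = 66
K→L: (-18)(17) − (-17)(-21) = -663
L→J: (-17)(-15) − (-16)(17) = 527
Σ = -70
Signed area = Σ/2 = -35 (negative ⇒ clockwise traversal).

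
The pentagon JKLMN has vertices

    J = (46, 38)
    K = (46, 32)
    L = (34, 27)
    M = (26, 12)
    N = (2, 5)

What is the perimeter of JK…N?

|JK| = √((0)² + (-6)²) = √36 = 6
|KL| = √((-12)² + (-5)²) = √169 = 13
|LM| = √((-8)² + (-15)²) = √289 = 17
|MN| = √((-24)² + (-7)²) = √625 = 25
|NJ| = √((44)² + (33)²) = √3025 = 55
Perimeter = 6 + 13 + 17 + 25 + 55 = 116.

116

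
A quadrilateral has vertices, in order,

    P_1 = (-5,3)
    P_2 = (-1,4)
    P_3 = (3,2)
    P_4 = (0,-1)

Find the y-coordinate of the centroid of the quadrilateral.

Apply the shoelace formula. First the cross-terms c_i = x_i·y_{i+1} − x_{i+1}·y_i:
  -17, -14, -3, -5  ⇒  2A = -39, A = -19.5.
Then Σ (y_i + y_{i+1})·c_i = -216, so ȳ = -216 / (6·(-19.5)) = 24/13.

24/13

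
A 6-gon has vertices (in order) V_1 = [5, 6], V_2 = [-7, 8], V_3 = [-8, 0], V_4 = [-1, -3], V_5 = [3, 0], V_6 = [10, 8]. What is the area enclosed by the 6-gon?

Cross-terms: 82, 64, 24, 9, 24, 20  ⇒  Σ = 223
Area = |Σ|/2 = 111.5.

111.5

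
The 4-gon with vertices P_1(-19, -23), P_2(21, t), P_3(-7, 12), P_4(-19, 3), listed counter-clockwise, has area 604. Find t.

19

Write out the shoelace sum; only the two edges meeting at P_2 involve t:
2·Area = [((-19)·t − 21·(-23)) + (21·12 − (-7)·t)] + 701
       = -12·t + 1436 = 1208
⇒ t = 19.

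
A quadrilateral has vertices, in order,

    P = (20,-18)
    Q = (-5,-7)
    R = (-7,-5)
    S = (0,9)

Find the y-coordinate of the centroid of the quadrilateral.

-1058/213

Apply the surveyor's formula. First the cross-terms c_i = x_i·y_{i+1} − x_{i+1}·y_i:
  -230, -24, -63, -180  ⇒  2A = -497, A = -248.5.
Then Σ (y_i + y_{i+1})·c_i = 7406, so ȳ = 7406 / (6·(-248.5)) = -1058/213.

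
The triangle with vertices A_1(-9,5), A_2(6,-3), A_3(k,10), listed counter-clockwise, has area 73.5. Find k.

The doubled signed area Σ (x_i y_{i+1} − x_{i+1} y_i) is linear in k.
With k=0 it equals 147; the coefficient of k is 8 (from the two edges through A_3).
So 8·k + 147 = 2·73.5 = 147 ⇒ k = 0.

0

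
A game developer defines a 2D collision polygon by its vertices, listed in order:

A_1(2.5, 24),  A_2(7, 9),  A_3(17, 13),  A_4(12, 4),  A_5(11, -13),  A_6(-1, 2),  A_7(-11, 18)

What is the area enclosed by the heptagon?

Apply the shoelace (surveyor's) formula: 2A = Σ (x_i·y_{i+1} − x_{i+1}·y_i), indices taken mod 7.
A_1→A_2: (2.5)(9) − (7)(24) = -145.5
A_2→A_3: (7)(13) − (17)(9) = -62
A_3→A_4: (17)(4) − (12)(13) = -88
A_4→A_5: (12)(-13) − (11)(4) = -200
A_5→A_6: (11)(2) − (-1)(-13) = 9
A_6→A_7: (-1)(18) − (-11)(2) = 4
A_7→A_1: (-11)(24) − (2.5)(18) = -309
Σ = -791.5
Area = |Σ|/2 = 395.75.

395.75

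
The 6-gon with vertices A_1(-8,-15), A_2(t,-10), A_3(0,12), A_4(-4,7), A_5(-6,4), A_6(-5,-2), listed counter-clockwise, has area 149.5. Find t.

2

The doubled signed area Σ (x_i y_{i+1} − x_{i+1} y_i) is linear in t.
With t=0 it equals 245; the coefficient of t is 27 (from the two edges through A_2).
So 27·t + 245 = 2·149.5 = 299 ⇒ t = 2.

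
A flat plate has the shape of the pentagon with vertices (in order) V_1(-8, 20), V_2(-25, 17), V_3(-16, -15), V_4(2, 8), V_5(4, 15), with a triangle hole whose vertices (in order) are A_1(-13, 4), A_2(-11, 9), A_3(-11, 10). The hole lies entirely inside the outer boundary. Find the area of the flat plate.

554.5

Outer boundary:
Σ = (364) + (647) + (-98) + (-2) + (200) = 1111
Area = |Σ|/2 = 555.5.
Hole:
Apply the surveyor's formula: 2A = Σ (x_i·y_{i+1} − x_{i+1}·y_i), indices taken mod 3.
Σ = (-73) + (-11) + (86) = 2
Area = |Σ|/2 = 1.
Net area = 555.5 − 1 = 554.5.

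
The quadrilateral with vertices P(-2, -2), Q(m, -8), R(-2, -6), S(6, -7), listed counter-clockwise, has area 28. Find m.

-8

Write out the shoelace sum; only the two edges meeting at Q involve m:
2·Area = [((-2)·(-8) − m·(-2)) + (m·(-6) − (-2)·(-8))] + 24
       = -4·m + 24 = 56
⇒ m = -8.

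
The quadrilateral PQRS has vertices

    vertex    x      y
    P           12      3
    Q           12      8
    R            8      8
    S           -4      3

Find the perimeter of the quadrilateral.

38

|PQ| = √((0)² + (5)²) = √25 = 5
|QR| = √((-4)² + (0)²) = √16 = 4
|RS| = √((-12)² + (-5)²) = √169 = 13
|SP| = √((16)² + (0)²) = √256 = 16
Perimeter = 5 + 4 + 13 + 16 = 38.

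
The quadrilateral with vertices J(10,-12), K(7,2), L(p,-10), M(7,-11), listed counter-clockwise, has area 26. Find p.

The doubled signed area Σ (x_i y_{i+1} − x_{i+1} y_i) is linear in p.
With p=0 it equals 130; the coefficient of p is -13 (from the two edges through L).
So -13·p + 130 = 2·26 = 52 ⇒ p = 6.

6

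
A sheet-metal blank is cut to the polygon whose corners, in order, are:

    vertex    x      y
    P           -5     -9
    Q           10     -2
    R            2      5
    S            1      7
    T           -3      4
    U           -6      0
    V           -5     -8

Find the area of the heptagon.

132.5

P→Q: (-5)(-2) − (10)(-9) = 100
Q→R: (10)(5) − (2)(-2) = 54
R→S: (2)(7) − (1)(5) = 9
S→T: (1)(4) − (-3)(7) = 25
T→U: (-3)(0) − (-6)(4) = 24
U→V: (-6)(-8) − (-5)(0) = 48
V→P: (-5)(-9) − (-5)(-8) = 5
Σ = 265
Area = |Σ|/2 = 132.5.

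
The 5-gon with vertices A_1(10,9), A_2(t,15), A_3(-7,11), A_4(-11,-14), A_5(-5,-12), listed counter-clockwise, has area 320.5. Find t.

15

Write out the shoelace sum; only the two edges meeting at A_2 involve t:
2·Area = [(10·15 − t·9) + (t·11 − (-7)·15)] + 356
       = 2·t + 611 = 641
⇒ t = 15.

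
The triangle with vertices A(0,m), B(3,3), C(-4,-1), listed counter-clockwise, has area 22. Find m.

-5

The doubled signed area Σ (x_i y_{i+1} − x_{i+1} y_i) is linear in m.
With m=0 it equals 9; the coefficient of m is -7 (from the two edges through A).
So -7·m + 9 = 2·22 = 44 ⇒ m = -5.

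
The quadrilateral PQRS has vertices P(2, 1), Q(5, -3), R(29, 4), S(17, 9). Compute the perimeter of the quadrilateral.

|PQ| = √((3)² + (-4)²) = √25 = 5
|QR| = √((24)² + (7)²) = √625 = 25
|RS| = √((-12)² + (5)²) = √169 = 13
|SP| = √((-15)² + (-8)²) = √289 = 17
Perimeter = 5 + 25 + 13 + 17 = 60.

60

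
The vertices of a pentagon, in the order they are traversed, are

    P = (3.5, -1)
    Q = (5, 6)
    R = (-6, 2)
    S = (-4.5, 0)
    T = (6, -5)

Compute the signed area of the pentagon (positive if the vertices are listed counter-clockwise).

57.5

Apply Gauss's area formula: 2A = Σ (x_i·y_{i+1} − x_{i+1}·y_i), indices taken mod 5.
Σ = (26) + (46) + (9) + (22.5) + (11.5) = 115
Signed area = Σ/2 = 57.5 (positive ⇒ counter-clockwise traversal).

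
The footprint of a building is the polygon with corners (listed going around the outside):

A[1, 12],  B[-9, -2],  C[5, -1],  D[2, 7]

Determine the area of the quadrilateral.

89.5

Apply the shoelace (surveyor's) formula: 2A = Σ (x_i·y_{i+1} − x_{i+1}·y_i), indices taken mod 4.
A→B: (1)(-2) − (-9)(12) = 106
B→C: (-9)(-1) − (5)(-2) = 19
C→D: (5)(7) − (2)(-1) = 37
D→A: (2)(12) − (1)(7) = 17
Σ = 179
Area = |Σ|/2 = 89.5.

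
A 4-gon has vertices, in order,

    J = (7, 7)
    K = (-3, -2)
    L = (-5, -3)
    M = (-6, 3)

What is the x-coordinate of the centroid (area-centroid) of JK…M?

-56/45

Apply the surveyor's formula. First the cross-terms c_i = x_i·y_{i+1} − x_{i+1}·y_i:
  7, -1, -33, -63  ⇒  2A = -90, A = -45.
Then Σ (x_i + x_{i+1})·c_i = 336, so x̄ = 336 / (6·(-45)) = -56/45.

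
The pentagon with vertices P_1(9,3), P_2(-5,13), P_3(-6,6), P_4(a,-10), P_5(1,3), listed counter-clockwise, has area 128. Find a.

-10

Write out the shoelace sum; only the two edges meeting at P_4 involve a:
2·Area = [((-6)·(-10) − a·6) + (a·3 − 1·(-10))] + 156
       = -3·a + 226 = 256
⇒ a = -10.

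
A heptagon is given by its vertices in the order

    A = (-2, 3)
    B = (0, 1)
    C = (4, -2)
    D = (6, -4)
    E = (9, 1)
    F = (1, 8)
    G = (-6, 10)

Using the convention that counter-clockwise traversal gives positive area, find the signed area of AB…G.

81.5

Σ = (-2) + (-4) + (-4) + (42) + (71) + (58) + (2) = 163
Signed area = Σ/2 = 81.5 (positive ⇒ counter-clockwise traversal).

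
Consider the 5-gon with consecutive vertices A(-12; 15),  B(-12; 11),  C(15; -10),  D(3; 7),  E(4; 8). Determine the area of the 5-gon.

Σ = (48) + (-45) + (135) + (-4) + (156) = 290
Area = |Σ|/2 = 145.

145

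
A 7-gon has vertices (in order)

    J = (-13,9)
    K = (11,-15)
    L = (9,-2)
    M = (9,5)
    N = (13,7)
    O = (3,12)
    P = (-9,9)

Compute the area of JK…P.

288

Apply Gauss's area formula: 2A = Σ (x_i·y_{i+1} − x_{i+1}·y_i), indices taken mod 7.
Cross-terms: 96, 113, 63, -2, 135, 135, 36  ⇒  Σ = 576
Area = |Σ|/2 = 288.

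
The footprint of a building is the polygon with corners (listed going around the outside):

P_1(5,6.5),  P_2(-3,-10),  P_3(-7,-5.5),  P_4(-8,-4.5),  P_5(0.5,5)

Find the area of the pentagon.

78

Σ = (-30.5) + (-53.5) + (-12.5) + (-37.75) + (-21.75) = -156
Area = |Σ|/2 = 78.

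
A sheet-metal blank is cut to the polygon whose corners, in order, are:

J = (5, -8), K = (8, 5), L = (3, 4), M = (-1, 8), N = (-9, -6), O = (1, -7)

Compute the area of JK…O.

154

Σ = (89) + (17) + (28) + (78) + (69) + (27) = 308
Area = |Σ|/2 = 154.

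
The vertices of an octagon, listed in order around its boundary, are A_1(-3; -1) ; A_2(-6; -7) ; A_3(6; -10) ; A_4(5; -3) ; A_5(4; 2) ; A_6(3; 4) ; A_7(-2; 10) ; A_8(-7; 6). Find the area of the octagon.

Σ = (15) + (102) + (32) + (22) + (10) + (38) + (58) + (25) = 302
Area = |Σ|/2 = 151.

151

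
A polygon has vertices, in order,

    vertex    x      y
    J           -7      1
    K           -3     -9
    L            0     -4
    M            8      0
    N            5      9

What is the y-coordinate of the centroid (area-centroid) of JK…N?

0.688

Apply Gauss's area formula. First the cross-terms c_i = x_i·y_{i+1} − x_{i+1}·y_i:
  66, 12, 32, 72, 68  ⇒  2A = 250, A = 125.
Then Σ (y_i + y_{i+1})·c_i = 516, so ȳ = 516 / (6·125) = 0.688.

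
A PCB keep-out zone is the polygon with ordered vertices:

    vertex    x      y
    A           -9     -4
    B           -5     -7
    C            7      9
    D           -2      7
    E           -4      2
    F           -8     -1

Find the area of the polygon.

90.5

Cross-terms: 43, 4, 67, 24, 20, 23  ⇒  Σ = 181
Area = |Σ|/2 = 90.5.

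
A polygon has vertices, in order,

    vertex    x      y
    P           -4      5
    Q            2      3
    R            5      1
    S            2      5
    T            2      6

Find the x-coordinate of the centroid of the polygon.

0.75

Apply the surveyor's formula. First the cross-terms c_i = x_i·y_{i+1} − x_{i+1}·y_i:
  -22, -13, 23, 2, 34  ⇒  2A = 24, A = 12.
Then Σ (x_i + x_{i+1})·c_i = 54, so x̄ = 54 / (6·12) = 0.75.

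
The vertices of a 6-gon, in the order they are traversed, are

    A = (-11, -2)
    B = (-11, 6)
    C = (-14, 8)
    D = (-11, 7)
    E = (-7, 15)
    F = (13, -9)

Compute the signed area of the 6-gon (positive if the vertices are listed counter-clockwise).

Apply Gauss's area formula: 2A = Σ (x_i·y_{i+1} − x_{i+1}·y_i), indices taken mod 6.
A→B: (-11)(6) − (-11)(-2) = -88
B→C: (-11)(8) − (-14)(6) = -4
C→D: (-14)(7) − (-11)(8) = -10
D→E: (-11)(15) − (-7)(7) = -116
E→F: (-7)(-9) − (13)(15) = -132
F→A: (13)(-2) − (-11)(-9) = -125
Σ = -475
Signed area = Σ/2 = -237.5 (negative ⇒ clockwise traversal).

-237.5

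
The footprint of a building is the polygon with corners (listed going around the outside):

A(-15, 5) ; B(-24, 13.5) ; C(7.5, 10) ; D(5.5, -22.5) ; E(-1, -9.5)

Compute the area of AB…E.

Apply the shoelace (surveyor's) formula: 2A = Σ (x_i·y_{i+1} − x_{i+1}·y_i), indices taken mod 5.
Σ = (-82.5) + (-341.25) + (-223.75) + (-74.75) + (-147.5) = -869.75
Area = |Σ|/2 = 434.875.

434.875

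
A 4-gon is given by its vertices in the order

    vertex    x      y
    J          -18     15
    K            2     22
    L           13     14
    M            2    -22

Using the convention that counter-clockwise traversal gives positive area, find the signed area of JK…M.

-682

Apply the shoelace formula: 2A = Σ (x_i·y_{i+1} − x_{i+1}·y_i), indices taken mod 4.
Σ = (-426) + (-258) + (-314) + (-366) = -1364
Signed area = Σ/2 = -682 (negative ⇒ clockwise traversal).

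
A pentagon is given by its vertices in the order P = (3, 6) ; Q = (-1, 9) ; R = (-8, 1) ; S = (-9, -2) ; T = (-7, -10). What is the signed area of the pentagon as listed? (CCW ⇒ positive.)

Apply Gauss's area formula: 2A = Σ (x_i·y_{i+1} − x_{i+1}·y_i), indices taken mod 5.
Σ = (33) + (71) + (25) + (76) + (-12) = 193
Signed area = Σ/2 = 96.5 (positive ⇒ counter-clockwise traversal).

96.5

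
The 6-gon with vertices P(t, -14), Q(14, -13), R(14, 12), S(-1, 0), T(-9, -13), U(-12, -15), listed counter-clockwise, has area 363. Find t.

Write out the shoelace sum; only the two edges meeting at P involve t:
2·Area = [((-12)·(-14) − t·(-15)) + (t·(-13) − 14·(-14))] + 354
       = 2·t + 718 = 726
⇒ t = 4.

4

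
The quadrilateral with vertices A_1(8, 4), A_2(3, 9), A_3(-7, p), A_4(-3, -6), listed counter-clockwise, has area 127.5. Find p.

9

Write out the shoelace sum; only the two edges meeting at A_3 involve p:
2·Area = [(3·p − (-7)·9) + ((-7)·(-6) − (-3)·p)] + 96
       = 6·p + 201 = 255
⇒ p = 9.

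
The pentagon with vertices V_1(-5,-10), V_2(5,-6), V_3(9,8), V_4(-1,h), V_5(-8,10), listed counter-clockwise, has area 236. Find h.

The doubled signed area Σ (x_i y_{i+1} − x_{i+1} y_i) is linear in h.
With h=0 it equals 302; the coefficient of h is 17 (from the two edges through V_4).
So 17·h + 302 = 2·236 = 472 ⇒ h = 10.

10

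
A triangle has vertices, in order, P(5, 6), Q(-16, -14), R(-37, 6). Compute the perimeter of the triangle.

|PQ| = √((-21)² + (-20)²) = √841 = 29
|QR| = √((-21)² + (20)²) = √841 = 29
|RP| = √((42)² + (0)²) = √1764 = 42
Perimeter = 29 + 29 + 42 = 100.

100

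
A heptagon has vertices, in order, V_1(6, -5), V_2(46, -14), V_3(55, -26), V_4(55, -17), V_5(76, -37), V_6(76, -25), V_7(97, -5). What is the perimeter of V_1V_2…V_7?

|V_1V_2| = √((40)² + (-9)²) = √1681 = 41
|V_2V_3| = √((9)² + (-12)²) = √225 = 15
|V_3V_4| = √((0)² + (9)²) = √81 = 9
|V_4V_5| = √((21)² + (-20)²) = √841 = 29
|V_5V_6| = √((0)² + (12)²) = √144 = 12
|V_6V_7| = √((21)² + (20)²) = √841 = 29
|V_7V_1| = √((-91)² + (0)²) = √8281 = 91
Perimeter = 41 + 15 + 9 + 29 + 12 + 29 + 91 = 226.

226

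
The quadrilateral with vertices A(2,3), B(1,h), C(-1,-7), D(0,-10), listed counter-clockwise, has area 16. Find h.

Write out the shoelace sum; only the two edges meeting at B involve h:
2·Area = [(2·h − 1·3) + (1·(-7) − (-1)·h)] + 30
       = 3·h + 20 = 32
⇒ h = 4.

4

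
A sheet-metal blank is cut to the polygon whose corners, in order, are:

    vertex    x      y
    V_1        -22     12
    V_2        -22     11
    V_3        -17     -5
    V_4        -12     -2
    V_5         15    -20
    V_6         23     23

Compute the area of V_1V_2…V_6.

Apply the surveyor's formula: 2A = Σ (x_i·y_{i+1} − x_{i+1}·y_i), indices taken mod 6.
Σ = (22) + (297) + (-26) + (270) + (805) + (782) = 2150
Area = |Σ|/2 = 1075.

1075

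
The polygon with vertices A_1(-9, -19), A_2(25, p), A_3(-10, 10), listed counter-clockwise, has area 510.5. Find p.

16

Write out the shoelace sum; only the two edges meeting at A_2 involve p:
2·Area = [((-9)·p − 25·(-19)) + (25·10 − (-10)·p)] + 280
       = 1·p + 1005 = 1021
⇒ p = 16.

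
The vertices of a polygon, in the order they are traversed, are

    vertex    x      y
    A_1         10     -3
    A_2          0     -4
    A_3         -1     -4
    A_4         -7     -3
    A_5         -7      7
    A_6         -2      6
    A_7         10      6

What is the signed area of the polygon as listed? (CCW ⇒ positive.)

-164.5

Apply the surveyor's formula: 2A = Σ (x_i·y_{i+1} − x_{i+1}·y_i), indices taken mod 7.
Cross-terms: -40, -4, -25, -70, -28, -72, -90  ⇒  Σ = -329
Signed area = Σ/2 = -164.5 (negative ⇒ clockwise traversal).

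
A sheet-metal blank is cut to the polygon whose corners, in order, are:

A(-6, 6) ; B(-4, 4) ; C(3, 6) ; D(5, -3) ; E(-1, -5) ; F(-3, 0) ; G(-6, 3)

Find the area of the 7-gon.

72.5

Apply the shoelace formula: 2A = Σ (x_i·y_{i+1} − x_{i+1}·y_i), indices taken mod 7.
Σ = (0) + (-36) + (-39) + (-28) + (-15) + (-9) + (-18) = -145
Area = |Σ|/2 = 72.5.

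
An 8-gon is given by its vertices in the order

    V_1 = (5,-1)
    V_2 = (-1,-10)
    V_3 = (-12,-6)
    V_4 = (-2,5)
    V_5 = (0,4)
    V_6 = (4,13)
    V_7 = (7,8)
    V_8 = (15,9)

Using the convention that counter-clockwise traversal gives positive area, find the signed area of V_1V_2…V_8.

-218.5

Apply Gauss's area formula: 2A = Σ (x_i·y_{i+1} − x_{i+1}·y_i), indices taken mod 8.
Σ = (-51) + (-114) + (-72) + (-8) + (-16) + (-59) + (-57) + (-60) = -437
Signed area = Σ/2 = -218.5 (negative ⇒ clockwise traversal).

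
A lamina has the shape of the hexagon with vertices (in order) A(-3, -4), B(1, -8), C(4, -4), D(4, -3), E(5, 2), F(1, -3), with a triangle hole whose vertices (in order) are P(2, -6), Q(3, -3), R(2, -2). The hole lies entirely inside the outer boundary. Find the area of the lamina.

Outer boundary:
Apply the shoelace (surveyor's) formula: 2A = Σ (x_i·y_{i+1} − x_{i+1}·y_i), indices taken mod 6.
Cross-terms: 28, 28, 4, 23, -17, -13  ⇒  Σ = 53
Area = |Σ|/2 = 26.5.
Hole:
P→Q: (2)(-3) − (3)(-6) = 12
Q→R: (3)(-2) − (2)(-3) = 0
R→P: (2)(-6) − (2)(-2) = -8
Σ = 4
Area = |Σ|/2 = 2.
Net area = 26.5 − 2 = 24.5.

24.5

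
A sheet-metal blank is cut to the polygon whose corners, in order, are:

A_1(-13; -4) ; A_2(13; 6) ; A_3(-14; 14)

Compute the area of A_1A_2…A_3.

239

Apply the surveyor's formula: 2A = Σ (x_i·y_{i+1} − x_{i+1}·y_i), indices taken mod 3.
A_1→A_2: (-13)(6) − (13)(-4) = -26
A_2→A_3: (13)(14) − (-14)(6) = 266
A_3→A_1: (-14)(-4) − (-13)(14) = 238
Σ = 478
Area = |Σ|/2 = 239.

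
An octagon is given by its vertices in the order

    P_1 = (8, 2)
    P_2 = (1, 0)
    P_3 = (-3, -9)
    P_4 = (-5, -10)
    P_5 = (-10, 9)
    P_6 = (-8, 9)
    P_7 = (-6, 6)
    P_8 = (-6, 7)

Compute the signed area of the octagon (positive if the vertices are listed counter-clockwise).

-128.5

Apply the shoelace formula: 2A = Σ (x_i·y_{i+1} − x_{i+1}·y_i), indices taken mod 8.
Σ = (-2) + (-9) + (-15) + (-145) + (-18) + (6) + (-6) + (-68) = -257
Signed area = Σ/2 = -128.5 (negative ⇒ clockwise traversal).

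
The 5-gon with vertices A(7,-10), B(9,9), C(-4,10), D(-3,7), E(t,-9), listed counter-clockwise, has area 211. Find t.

Write out the shoelace sum; only the two edges meeting at E involve t:
2·Area = [((-3)·(-9) − t·7) + (t·(-10) − 7·(-9))] + 281
       = -17·t + 371 = 422
⇒ t = -3.

-3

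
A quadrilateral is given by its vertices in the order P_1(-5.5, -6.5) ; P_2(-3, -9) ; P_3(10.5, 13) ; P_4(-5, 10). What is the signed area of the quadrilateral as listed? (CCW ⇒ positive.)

171.5

Σ = (30) + (55.5) + (170) + (87.5) = 343
Signed area = Σ/2 = 171.5 (positive ⇒ counter-clockwise traversal).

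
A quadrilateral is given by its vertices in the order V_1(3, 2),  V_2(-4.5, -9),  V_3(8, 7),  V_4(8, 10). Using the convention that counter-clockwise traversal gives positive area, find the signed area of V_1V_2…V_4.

Apply the surveyor's formula: 2A = Σ (x_i·y_{i+1} − x_{i+1}·y_i), indices taken mod 4.
Σ = (-18) + (40.5) + (24) + (-14) = 32.5
Signed area = Σ/2 = 16.25 (positive ⇒ counter-clockwise traversal).

16.25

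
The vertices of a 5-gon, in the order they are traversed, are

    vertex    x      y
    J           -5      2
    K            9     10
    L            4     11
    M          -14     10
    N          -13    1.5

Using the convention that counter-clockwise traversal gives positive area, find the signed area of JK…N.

Apply the surveyor's formula: 2A = Σ (x_i·y_{i+1} − x_{i+1}·y_i), indices taken mod 5.
Cross-terms: -68, 59, 194, 109, -18.5  ⇒  Σ = 275.5
Signed area = Σ/2 = 137.75 (positive ⇒ counter-clockwise traversal).

137.75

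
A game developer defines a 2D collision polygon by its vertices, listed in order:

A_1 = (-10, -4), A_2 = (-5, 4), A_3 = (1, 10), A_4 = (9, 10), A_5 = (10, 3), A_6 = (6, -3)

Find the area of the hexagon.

184.5

Apply Gauss's area formula: 2A = Σ (x_i·y_{i+1} − x_{i+1}·y_i), indices taken mod 6.
Cross-terms: -60, -54, -80, -73, -48, -54  ⇒  Σ = -369
Area = |Σ|/2 = 184.5.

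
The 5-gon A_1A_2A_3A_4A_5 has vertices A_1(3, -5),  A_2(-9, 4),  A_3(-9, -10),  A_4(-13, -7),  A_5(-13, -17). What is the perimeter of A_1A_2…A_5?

|A_1A_2| = √((-12)² + (9)²) = √225 = 15
|A_2A_3| = √((0)² + (-14)²) = √196 = 14
|A_3A_4| = √((-4)² + (3)²) = √25 = 5
|A_4A_5| = √((0)² + (-10)²) = √100 = 10
|A_5A_1| = √((16)² + (12)²) = √400 = 20
Perimeter = 15 + 14 + 5 + 10 + 20 = 64.

64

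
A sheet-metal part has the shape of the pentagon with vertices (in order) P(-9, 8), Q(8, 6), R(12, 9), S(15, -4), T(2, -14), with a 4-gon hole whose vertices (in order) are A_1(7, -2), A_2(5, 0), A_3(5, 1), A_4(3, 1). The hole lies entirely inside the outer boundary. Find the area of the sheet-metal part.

304.5

Outer boundary:
Cross-terms: -118, 0, -183, -202, -110  ⇒  Σ = -613
Area = |Σ|/2 = 306.5.
Hole:
A_1→A_2: (7)(0) − (5)(-2) = 10
A_2→A_3: (5)(1) − (5)(0) = 5
A_3→A_4: (5)(1) − (3)(1) = 2
A_4→A_1: (3)(-2) − (7)(1) = -13
Σ = 4
Area = |Σ|/2 = 2.
Net area = 306.5 − 2 = 304.5.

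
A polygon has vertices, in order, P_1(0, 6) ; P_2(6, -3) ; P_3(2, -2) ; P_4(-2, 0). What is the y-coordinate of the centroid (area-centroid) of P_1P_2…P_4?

71/87

Apply Gauss's area formula. First the cross-terms c_i = x_i·y_{i+1} − x_{i+1}·y_i:
  -36, -6, -4, -12  ⇒  2A = -58, A = -29.
Then Σ (y_i + y_{i+1})·c_i = -142, so ȳ = -142 / (6·(-29)) = 71/87.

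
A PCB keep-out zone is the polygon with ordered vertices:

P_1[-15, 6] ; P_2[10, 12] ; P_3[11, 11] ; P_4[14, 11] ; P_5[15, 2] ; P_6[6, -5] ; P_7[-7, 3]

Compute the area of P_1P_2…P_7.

266.5

Apply the surveyor's formula: 2A = Σ (x_i·y_{i+1} − x_{i+1}·y_i), indices taken mod 7.
Cross-terms: -240, -22, -33, -137, -87, -17, 3  ⇒  Σ = -533
Area = |Σ|/2 = 266.5.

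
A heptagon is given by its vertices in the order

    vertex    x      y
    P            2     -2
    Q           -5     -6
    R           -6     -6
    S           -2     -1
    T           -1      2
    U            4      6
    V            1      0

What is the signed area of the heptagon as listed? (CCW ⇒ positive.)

Apply the shoelace formula: 2A = Σ (x_i·y_{i+1} − x_{i+1}·y_i), indices taken mod 7.
Σ = (-22) + (-6) + (-6) + (-5) + (-14) + (-6) + (-2) = -61
Signed area = Σ/2 = -30.5 (negative ⇒ clockwise traversal).

-30.5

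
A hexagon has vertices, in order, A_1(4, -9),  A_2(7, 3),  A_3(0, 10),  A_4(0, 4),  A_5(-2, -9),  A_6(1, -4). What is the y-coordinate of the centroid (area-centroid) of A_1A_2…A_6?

12/59

Apply the surveyor's formula. First the cross-terms c_i = x_i·y_{i+1} − x_{i+1}·y_i:
  75, 70, 0, 8, 17, 7  ⇒  2A = 177, A = 88.5.
Then Σ (y_i + y_{i+1})·c_i = 108, so ȳ = 108 / (6·88.5) = 12/59.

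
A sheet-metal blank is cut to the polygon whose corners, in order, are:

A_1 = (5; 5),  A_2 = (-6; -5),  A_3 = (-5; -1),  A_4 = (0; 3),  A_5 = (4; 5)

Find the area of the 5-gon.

Apply the surveyor's formula: 2A = Σ (x_i·y_{i+1} − x_{i+1}·y_i), indices taken mod 5.
Cross-terms: 5, -19, -15, -12, -5  ⇒  Σ = -46
Area = |Σ|/2 = 23.

23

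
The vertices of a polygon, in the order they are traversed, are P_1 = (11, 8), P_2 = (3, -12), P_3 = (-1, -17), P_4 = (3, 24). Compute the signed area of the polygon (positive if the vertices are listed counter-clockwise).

Σ = (-156) + (-63) + (27) + (-240) = -432
Signed area = Σ/2 = -216 (negative ⇒ clockwise traversal).

-216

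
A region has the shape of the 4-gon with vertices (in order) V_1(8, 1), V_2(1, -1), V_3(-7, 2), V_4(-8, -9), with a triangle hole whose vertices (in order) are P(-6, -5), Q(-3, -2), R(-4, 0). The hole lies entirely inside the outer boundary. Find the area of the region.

60

Outer boundary:
Cross-terms: -9, -5, 79, 64  ⇒  Σ = 129
Area = |Σ|/2 = 64.5.
Hole:
Apply the surveyor's formula: 2A = Σ (x_i·y_{i+1} − x_{i+1}·y_i), indices taken mod 3.
Σ = (-3) + (-8) + (20) = 9
Area = |Σ|/2 = 4.5.
Net area = 64.5 − 4.5 = 60.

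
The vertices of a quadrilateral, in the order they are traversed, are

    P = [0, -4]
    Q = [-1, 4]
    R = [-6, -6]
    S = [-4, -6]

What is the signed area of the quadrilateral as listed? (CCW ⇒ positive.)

Σ = (-4) + (30) + (12) + (16) = 54
Signed area = Σ/2 = 27 (positive ⇒ counter-clockwise traversal).

27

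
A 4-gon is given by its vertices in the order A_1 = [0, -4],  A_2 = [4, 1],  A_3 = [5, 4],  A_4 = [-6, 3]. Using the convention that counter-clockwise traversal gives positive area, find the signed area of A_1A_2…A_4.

Apply the shoelace (surveyor's) formula: 2A = Σ (x_i·y_{i+1} − x_{i+1}·y_i), indices taken mod 4.
Σ = (16) + (11) + (39) + (24) = 90
Signed area = Σ/2 = 45 (positive ⇒ counter-clockwise traversal).

45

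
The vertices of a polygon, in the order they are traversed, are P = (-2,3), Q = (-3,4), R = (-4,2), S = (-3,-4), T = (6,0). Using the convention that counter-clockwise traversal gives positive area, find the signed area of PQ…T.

P→Q: (-2)(4) − (-3)(3) = 1
Q→R: (-3)(2) − (-4)(4) = 10
R→S: (-4)(-4) − (-3)(2) = 22
S→T: (-3)(0) − (6)(-4) = 24
T→P: (6)(3) − (-2)(0) = 18
Σ = 75
Signed area = Σ/2 = 37.5 (positive ⇒ counter-clockwise traversal).

37.5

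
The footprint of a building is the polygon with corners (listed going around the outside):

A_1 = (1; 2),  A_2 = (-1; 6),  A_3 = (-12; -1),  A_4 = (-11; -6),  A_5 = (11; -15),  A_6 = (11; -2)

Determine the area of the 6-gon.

270

Apply the shoelace (surveyor's) formula: 2A = Σ (x_i·y_{i+1} − x_{i+1}·y_i), indices taken mod 6.
A_1→A_2: (1)(6) − (-1)(2) = 8
A_2→A_3: (-1)(-1) − (-12)(6) = 73
A_3→A_4: (-12)(-6) − (-11)(-1) = 61
A_4→A_5: (-11)(-15) − (11)(-6) = 231
A_5→A_6: (11)(-2) − (11)(-15) = 143
A_6→A_1: (11)(2) − (1)(-2) = 24
Σ = 540
Area = |Σ|/2 = 270.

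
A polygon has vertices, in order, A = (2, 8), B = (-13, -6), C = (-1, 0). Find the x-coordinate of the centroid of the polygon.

Apply the shoelace (surveyor's) formula. First the cross-terms c_i = x_i·y_{i+1} − x_{i+1}·y_i:
  92, -6, -8  ⇒  2A = 78, A = 39.
Then Σ (x_i + x_{i+1})·c_i = -936, so x̄ = -936 / (6·39) = -4.

-4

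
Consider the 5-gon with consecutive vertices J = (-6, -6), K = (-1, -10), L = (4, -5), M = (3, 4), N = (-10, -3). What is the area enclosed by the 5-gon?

Apply the shoelace (surveyor's) formula: 2A = Σ (x_i·y_{i+1} − x_{i+1}·y_i), indices taken mod 5.
J→K: (-6)(-10) − (-1)(-6) = 54
K→L: (-1)(-5) − (4)(-10) = 45
L→M: (4)(4) − (3)(-5) = 31
M→N: (3)(-3) − (-10)(4) = 31
N→J: (-10)(-6) − (-6)(-3) = 42
Σ = 203
Area = |Σ|/2 = 101.5.

101.5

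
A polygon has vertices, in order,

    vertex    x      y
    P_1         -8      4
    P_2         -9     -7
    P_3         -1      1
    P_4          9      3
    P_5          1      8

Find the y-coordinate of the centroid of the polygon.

Apply the surveyor's formula. First the cross-terms c_i = x_i·y_{i+1} − x_{i+1}·y_i:
  92, -16, -12, 69, 68  ⇒  2A = 201, A = 100.5.
Then Σ (y_i + y_{i+1})·c_i = 1347, so ȳ = 1347 / (6·100.5) = 449/201.

449/201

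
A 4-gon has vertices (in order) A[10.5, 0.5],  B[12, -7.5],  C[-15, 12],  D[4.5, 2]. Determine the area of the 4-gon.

Apply the surveyor's formula: 2A = Σ (x_i·y_{i+1} − x_{i+1}·y_i), indices taken mod 4.
Cross-terms: -84.75, 31.5, -84, -18.75  ⇒  Σ = -156
Area = |Σ|/2 = 78.

78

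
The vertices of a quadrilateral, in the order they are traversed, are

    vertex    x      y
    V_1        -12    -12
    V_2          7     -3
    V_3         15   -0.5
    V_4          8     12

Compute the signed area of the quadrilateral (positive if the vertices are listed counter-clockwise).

196.75

Σ = (120) + (41.5) + (184) + (48) = 393.5
Signed area = Σ/2 = 196.75 (positive ⇒ counter-clockwise traversal).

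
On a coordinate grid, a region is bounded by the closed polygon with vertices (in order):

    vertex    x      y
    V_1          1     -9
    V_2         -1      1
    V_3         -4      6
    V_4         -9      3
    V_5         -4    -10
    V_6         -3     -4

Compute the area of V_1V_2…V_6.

Cross-terms: -8, -2, 42, 102, -14, 31  ⇒  Σ = 151
Area = |Σ|/2 = 75.5.

75.5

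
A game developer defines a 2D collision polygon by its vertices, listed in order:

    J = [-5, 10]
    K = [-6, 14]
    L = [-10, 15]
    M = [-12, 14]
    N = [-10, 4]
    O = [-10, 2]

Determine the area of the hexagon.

51

Apply Gauss's area formula: 2A = Σ (x_i·y_{i+1} − x_{i+1}·y_i), indices taken mod 6.
Σ = (-10) + (50) + (40) + (92) + (20) + (-90) = 102
Area = |Σ|/2 = 51.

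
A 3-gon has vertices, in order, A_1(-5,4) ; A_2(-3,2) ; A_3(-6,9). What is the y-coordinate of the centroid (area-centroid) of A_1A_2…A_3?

Apply the shoelace formula. First the cross-terms c_i = x_i·y_{i+1} − x_{i+1}·y_i:
  2, -15, 21  ⇒  2A = 8, A = 4.
Then Σ (y_i + y_{i+1})·c_i = 120, so ȳ = 120 / (6·4) = 5.

5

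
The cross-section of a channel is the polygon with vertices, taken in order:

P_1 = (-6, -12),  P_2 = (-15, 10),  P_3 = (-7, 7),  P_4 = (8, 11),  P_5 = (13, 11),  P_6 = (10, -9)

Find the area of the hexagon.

Cross-terms: -240, -35, -133, -55, -227, -174  ⇒  Σ = -864
Area = |Σ|/2 = 432.

432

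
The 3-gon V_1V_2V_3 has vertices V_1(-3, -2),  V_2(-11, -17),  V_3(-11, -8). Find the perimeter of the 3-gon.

36

|V_1V_2| = √((-8)² + (-15)²) = √289 = 17
|V_2V_3| = √((0)² + (9)²) = √81 = 9
|V_3V_1| = √((8)² + (6)²) = √100 = 10
Perimeter = 17 + 9 + 10 = 36.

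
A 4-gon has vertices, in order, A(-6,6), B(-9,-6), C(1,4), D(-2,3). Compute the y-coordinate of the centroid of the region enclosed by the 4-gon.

191/231

Apply the shoelace formula. First the cross-terms c_i = x_i·y_{i+1} − x_{i+1}·y_i:
  90, -30, 11, 6  ⇒  2A = 77, A = 38.5.
Then Σ (y_i + y_{i+1})·c_i = 191, so ȳ = 191 / (6·38.5) = 191/231.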